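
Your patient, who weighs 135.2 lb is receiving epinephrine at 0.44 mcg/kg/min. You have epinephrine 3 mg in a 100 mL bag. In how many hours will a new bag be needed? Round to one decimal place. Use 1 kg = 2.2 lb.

1.8 hours

Weight = 135.2 lb ÷ 2.2 lb/kg = 61.45455 kg
Dose = 0.44 mcg/kg/min × 61.45455 kg = 27.04 mcg/min
27.04 mcg/min × 60 min/hr = 1622.4 mcg/hr
Concentration = 3 mg ÷ 100 mL = 0.03 mg/mL = 30 mcg/mL
Rate = 1622.4 mcg/hr ÷ 30 mcg/mL = 54.08 mL/hr
Duration = 100 mL ÷ 54.08 mL/hr = 1.849112 hr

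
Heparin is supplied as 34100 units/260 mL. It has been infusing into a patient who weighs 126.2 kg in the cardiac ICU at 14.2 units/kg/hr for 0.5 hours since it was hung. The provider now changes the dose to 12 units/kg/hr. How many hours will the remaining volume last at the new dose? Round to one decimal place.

Initial rate:
Dose = 14.2 units/kg/hr × 126.2 kg = 1792.04 units/hr
Concentration = 34100 units ÷ 260 mL = 131.1538 units/mL
Rate = 1792.04 units/hr ÷ 131.1538 units/mL = 13.66365 mL/hr
Volume infused so far = 13.66365 mL/hr × 0.5 hr = 6.831824 mL
Volume remaining = 260 − 6.831824 = 253.1682 mL
New rate:
Dose = 12 units/kg/hr × 126.2 kg = 1514.4 units/hr
Rate = 1514.4 units/hr ÷ 131.1538 units/mL = 11.54674 mL/hr
Time remaining = 253.1682 mL ÷ 11.54674 mL/hr = 21.9255 hr

21.9 hours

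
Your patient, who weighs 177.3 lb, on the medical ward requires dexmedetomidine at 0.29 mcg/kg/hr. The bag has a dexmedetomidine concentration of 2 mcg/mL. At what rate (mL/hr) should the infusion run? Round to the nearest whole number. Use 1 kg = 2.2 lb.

12 mL/hr

Weight = 177.3 lb ÷ 2.2 lb/kg = 80.59091 kg
Dose = 0.29 mcg/kg/hr × 80.59091 kg = 23.37136 mcg/hr
Rate = 23.37136 mcg/hr ÷ 2 mcg/mL = 11.68568 mL/hr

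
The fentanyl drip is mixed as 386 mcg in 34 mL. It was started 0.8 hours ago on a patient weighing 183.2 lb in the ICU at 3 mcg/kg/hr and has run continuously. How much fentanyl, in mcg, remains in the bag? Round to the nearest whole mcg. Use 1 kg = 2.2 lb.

186 mcg

Weight = 183.2 lb ÷ 2.2 lb/kg = 83.27273 kg
Dose = 3 mcg/kg/hr × 83.27273 kg = 249.8182 mcg/hr
Concentration = 386 mcg ÷ 34 mL = 11.35294 mcg/mL
Rate = 249.8182 mcg/hr ÷ 11.35294 mcg/mL = 22.00471 mL/hr
Volume infused = 22.00471 mL/hr × 0.8 hr = 17.60377 mL
Volume remaining = 34 − 17.60377 = 16.39623 mL
Drug remaining = 16.39623 mL × 11.35294 mcg/mL = 186.1455 mcg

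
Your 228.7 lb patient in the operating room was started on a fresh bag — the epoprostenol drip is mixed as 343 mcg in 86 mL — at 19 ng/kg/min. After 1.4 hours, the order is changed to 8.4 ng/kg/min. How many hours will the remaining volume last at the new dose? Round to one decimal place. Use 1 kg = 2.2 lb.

3.4 hours

Initial rate:
Weight = 228.7 lb ÷ 2.2 lb/kg = 103.9545 kg
Dose = 19 ng/kg/min × 103.9545 kg = 1975.136 ng/min
1975.136 ng/min × 60 min/hr = 118508.2 ng/hr
Concentration = 343 mcg ÷ 86 mL = 3.988372 mcg/mL = 3988.372 ng/mL
Rate = 118508.2 ng/hr ÷ 3988.372 ng/mL = 29.71342 mL/hr
Volume infused so far = 29.71342 mL/hr × 1.4 hr = 41.59879 mL
Volume remaining = 86 − 41.59879 = 44.40121 mL
New rate:
Dose = 8.4 ng/kg/min × 103.9545 kg = 873.2182 ng/min
873.2182 ng/min × 60 min/hr = 52393.09 ng/hr
Rate = 52393.09 ng/hr ÷ 3988.372 ng/mL = 13.13646 mL/hr
Time remaining = 44.40121 mL ÷ 13.13646 mL/hr = 3.379998 hr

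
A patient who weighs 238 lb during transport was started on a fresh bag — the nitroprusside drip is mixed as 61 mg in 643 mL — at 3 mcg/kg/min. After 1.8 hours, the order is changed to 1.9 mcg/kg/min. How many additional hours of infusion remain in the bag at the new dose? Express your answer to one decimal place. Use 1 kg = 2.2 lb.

2.1 hours

Initial rate:
Weight = 238 lb ÷ 2.2 lb/kg = 108.1818 kg
Dose = 3 mcg/kg/min × 108.1818 kg = 324.5455 mcg/min
324.5455 mcg/min × 60 min/hr = 19472.73 mcg/hr
Concentration = 61 mg ÷ 643 mL = 0.09486781 mg/mL = 94.86781 mcg/mL
Rate = 19472.73 mcg/hr ÷ 94.86781 mcg/mL = 205.2617 mL/hr
Volume infused so far = 205.2617 mL/hr × 1.8 hr = 369.4711 mL
Volume remaining = 643 − 369.4711 = 273.5289 mL
New rate:
Dose = 1.9 mcg/kg/min × 108.1818 kg = 205.5455 mcg/min
205.5455 mcg/min × 60 min/hr = 12332.73 mcg/hr
Rate = 12332.73 mcg/hr ÷ 94.86781 mcg/mL = 129.9991 mL/hr
Time remaining = 273.5289 mL ÷ 129.9991 mL/hr = 2.104084 hr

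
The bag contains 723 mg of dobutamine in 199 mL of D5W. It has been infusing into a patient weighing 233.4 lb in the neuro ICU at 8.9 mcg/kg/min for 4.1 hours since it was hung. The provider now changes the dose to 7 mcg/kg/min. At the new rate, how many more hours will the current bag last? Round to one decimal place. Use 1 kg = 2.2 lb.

11.0 hours

Initial rate:
Weight = 233.4 lb ÷ 2.2 lb/kg = 106.0909 kg
Dose = 8.9 mcg/kg/min × 106.0909 kg = 944.2091 mcg/min
944.2091 mcg/min × 60 min/hr = 56652.55 mcg/hr
Concentration = 723 mg ÷ 199 mL = 3.633166 mg/mL = 3633.166 mcg/mL
Rate = 56652.55 mcg/hr ÷ 3633.166 mcg/mL = 15.59316 mL/hr
Volume infused so far = 15.59316 mL/hr × 4.1 hr = 63.93197 mL
Volume remaining = 199 − 63.93197 = 135.068 mL
New rate:
Dose = 7 mcg/kg/min × 106.0909 kg = 742.6364 mcg/min
742.6364 mcg/min × 60 min/hr = 44558.18 mcg/hr
Rate = 44558.18 mcg/hr ÷ 3633.166 mcg/mL = 12.26429 mL/hr
Time remaining = 135.068 mL ÷ 12.26429 mL/hr = 11.01312 hr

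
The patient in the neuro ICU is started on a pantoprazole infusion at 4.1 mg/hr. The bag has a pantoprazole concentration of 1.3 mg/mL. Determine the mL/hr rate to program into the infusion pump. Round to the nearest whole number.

Rate = 4.1 mg/hr ÷ 1.3 mg/mL = 3.153846 mL/hr

3 mL/hr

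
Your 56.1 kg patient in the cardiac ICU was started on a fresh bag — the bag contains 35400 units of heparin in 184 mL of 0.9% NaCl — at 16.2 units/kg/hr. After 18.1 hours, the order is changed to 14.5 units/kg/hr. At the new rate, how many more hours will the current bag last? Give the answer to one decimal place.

23.3 hours

Initial rate:
Dose = 16.2 units/kg/hr × 56.1 kg = 908.82 units/hr
Concentration = 35400 units ÷ 184 mL = 192.3913 units/mL
Rate = 908.82 units/hr ÷ 192.3913 units/mL = 4.72381 mL/hr
Volume infused so far = 4.72381 mL/hr × 18.1 hr = 85.50096 mL
Volume remaining = 184 − 85.50096 = 98.49904 mL
New rate:
Dose = 14.5 units/kg/hr × 56.1 kg = 813.45 units/hr
Rate = 813.45 units/hr ÷ 192.3913 units/mL = 4.228102 mL/hr
Time remaining = 98.49904 mL ÷ 4.228102 mL/hr = 23.29628 hr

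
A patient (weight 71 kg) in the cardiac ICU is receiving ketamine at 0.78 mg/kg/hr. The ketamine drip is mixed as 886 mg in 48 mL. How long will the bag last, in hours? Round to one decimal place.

16.0 hours

Dose = 0.78 mg/kg/hr × 71 kg = 55.38 mg/hr
Concentration = 886 mg ÷ 48 mL = 18.45833 mg/mL
Rate = 55.38 mg/hr ÷ 18.45833 mg/mL = 3.000271 mL/hr
Duration = 48 mL ÷ 3.000271 mL/hr = 15.99856 hr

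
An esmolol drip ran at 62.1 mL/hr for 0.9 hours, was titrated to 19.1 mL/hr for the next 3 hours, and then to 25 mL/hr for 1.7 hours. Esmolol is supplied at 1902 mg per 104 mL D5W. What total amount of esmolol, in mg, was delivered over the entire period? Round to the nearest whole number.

Concentration = 1902 mg ÷ 104 mL = 18.28846 mg/mL
Stage 1: 62.1 mL/hr × 0.9 hr = 55.89 mL → 55.89 mL × 18.28846 mg/mL = 1022.142 mg
Stage 2: 19.1 mL/hr × 3 hr = 57.3 mL → 57.3 mL × 18.28846 mg/mL = 1047.929 mg
Stage 3: 25 mL/hr × 1.7 hr = 42.5 mL → 42.5 mL × 18.28846 mg/mL = 777.2596 mg
Total = 1022.142 + 1047.929 + 777.2596 = 2847.331 mg

2847 mg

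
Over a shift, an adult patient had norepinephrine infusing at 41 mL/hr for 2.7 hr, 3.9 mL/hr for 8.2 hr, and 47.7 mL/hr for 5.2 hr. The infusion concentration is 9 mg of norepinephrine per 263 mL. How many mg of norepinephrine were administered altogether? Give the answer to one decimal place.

13.4 mg

Concentration = 9 mg ÷ 263 mL = 0.03422053 mg/mL
Stage 1: 41 mL/hr × 2.7 hr = 110.7 mL → 110.7 mL × 0.03422053 mg/mL = 3.788213 mg
Stage 2: 3.9 mL/hr × 8.2 hr = 31.98 mL → 31.98 mL × 0.03422053 mg/mL = 1.094373 mg
Stage 3: 47.7 mL/hr × 5.2 hr = 248.04 mL → 248.04 mL × 0.03422053 mg/mL = 8.488061 mg
Total = 3.788213 + 1.094373 + 8.488061 = 13.37065 mg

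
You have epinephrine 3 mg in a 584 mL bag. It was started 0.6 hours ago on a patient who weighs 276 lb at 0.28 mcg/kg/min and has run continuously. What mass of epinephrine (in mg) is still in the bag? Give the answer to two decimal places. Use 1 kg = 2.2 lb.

1.74 mg

Weight = 276 lb ÷ 2.2 lb/kg = 125.4545 kg
Dose = 0.28 mcg/kg/min × 125.4545 kg = 35.12727 mcg/min
35.12727 mcg/min × 60 min/hr = 2107.636 mcg/hr
Concentration = 3 mg ÷ 584 mL = 0.005136986 mg/mL = 5.136986 mcg/mL
Rate = 2107.636 mcg/hr ÷ 5.136986 mcg/mL = 410.2865 mL/hr
Volume infused = 410.2865 mL/hr × 0.6 hr = 246.1719 mL
Volume remaining = 584 − 246.1719 = 337.8281 mL
Drug remaining = 337.8281 mL × 5.136986 mcg/mL = 1735.418 mcg = 1.735418 mg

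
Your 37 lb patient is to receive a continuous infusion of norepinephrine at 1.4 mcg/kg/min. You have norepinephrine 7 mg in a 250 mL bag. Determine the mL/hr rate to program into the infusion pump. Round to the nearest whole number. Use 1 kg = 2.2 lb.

50 mL/hr

Weight = 37 lb ÷ 2.2 lb/kg = 16.81818 kg
Dose = 1.4 mcg/kg/min × 16.81818 kg = 23.54545 mcg/min
23.54545 mcg/min × 60 min/hr = 1412.727 mcg/hr
Concentration = 7 mg ÷ 250 mL = 0.028 mg/mL = 28 mcg/mL
Rate = 1412.727 mcg/hr ÷ 28 mcg/mL = 50.45455 mL/hr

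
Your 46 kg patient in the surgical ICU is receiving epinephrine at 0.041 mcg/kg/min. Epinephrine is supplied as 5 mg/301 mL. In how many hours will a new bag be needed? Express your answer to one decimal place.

44.2 hours

Dose = 0.041 mcg/kg/min × 46 kg = 1.886 mcg/min
1.886 mcg/min × 60 min/hr = 113.16 mcg/hr
Concentration = 5 mg ÷ 301 mL = 0.0166113 mg/mL = 16.6113 mcg/mL
Rate = 113.16 mcg/hr ÷ 16.6113 mcg/mL = 6.812232 mL/hr
Duration = 301 mL ÷ 6.812232 mL/hr = 44.18522 hr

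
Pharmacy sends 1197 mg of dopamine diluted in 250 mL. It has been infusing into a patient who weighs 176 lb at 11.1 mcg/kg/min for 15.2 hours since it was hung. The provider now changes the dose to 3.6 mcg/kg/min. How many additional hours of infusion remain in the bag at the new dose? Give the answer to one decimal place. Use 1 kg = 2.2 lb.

Initial rate:
Weight = 176 lb ÷ 2.2 lb/kg = 80 kg
Dose = 11.1 mcg/kg/min × 80 kg = 888 mcg/min
888 mcg/min × 60 min/hr = 53280 mcg/hr
Concentration = 1197 mg ÷ 250 mL = 4.788 mg/mL = 4788 mcg/mL
Rate = 53280 mcg/hr ÷ 4788 mcg/mL = 11.12782 mL/hr
Volume infused so far = 11.12782 mL/hr × 15.2 hr = 169.1429 mL
Volume remaining = 250 − 169.1429 = 80.85714 mL
New rate:
Dose = 3.6 mcg/kg/min × 80 kg = 288 mcg/min
288 mcg/min × 60 min/hr = 17280 mcg/hr
Rate = 17280 mcg/hr ÷ 4788 mcg/mL = 3.609023 mL/hr
Time remaining = 80.85714 mL ÷ 3.609023 mL/hr = 22.40417 hr

22.4 hours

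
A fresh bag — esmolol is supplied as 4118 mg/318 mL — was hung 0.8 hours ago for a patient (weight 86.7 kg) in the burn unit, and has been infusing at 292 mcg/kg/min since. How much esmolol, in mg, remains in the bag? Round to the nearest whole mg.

2903 mg

Dose = 292 mcg/kg/min × 86.7 kg = 25316.4 mcg/min
25316.4 mcg/min × 60 min/hr = 1518984 mcg/hr
Concentration = 4118 mg ÷ 318 mL = 12.94969 mg/mL = 12949.69 mcg/mL
Rate = 1518984 mcg/hr ÷ 12949.69 mcg/mL = 117.2989 mL/hr
Volume infused = 117.2989 mL/hr × 0.8 hr = 93.83913 mL
Volume remaining = 318 − 93.83913 = 224.1609 mL
Drug remaining = 224.1609 mL × 12949.69 mcg/mL = 2902813 mcg = 2902.813 mg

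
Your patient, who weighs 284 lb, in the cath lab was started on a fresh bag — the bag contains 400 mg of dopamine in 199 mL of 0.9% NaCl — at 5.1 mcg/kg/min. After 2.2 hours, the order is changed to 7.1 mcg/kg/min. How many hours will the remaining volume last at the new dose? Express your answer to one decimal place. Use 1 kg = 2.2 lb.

5.7 hours

Initial rate:
Weight = 284 lb ÷ 2.2 lb/kg = 129.0909 kg
Dose = 5.1 mcg/kg/min × 129.0909 kg = 658.3636 mcg/min
658.3636 mcg/min × 60 min/hr = 39501.82 mcg/hr
Concentration = 400 mg ÷ 199 mL = 2.01005 mg/mL = 2010.05 mcg/mL
Rate = 39501.82 mcg/hr ÷ 2010.05 mcg/mL = 19.65215 mL/hr
Volume infused so far = 19.65215 mL/hr × 2.2 hr = 43.23474 mL
Volume remaining = 199 − 43.23474 = 155.7653 mL
New rate:
Dose = 7.1 mcg/kg/min × 129.0909 kg = 916.5455 mcg/min
916.5455 mcg/min × 60 min/hr = 54992.73 mcg/hr
Rate = 54992.73 mcg/hr ÷ 2010.05 mcg/mL = 27.35888 mL/hr
Time remaining = 155.7653 mL ÷ 27.35888 mL/hr = 5.693407 hr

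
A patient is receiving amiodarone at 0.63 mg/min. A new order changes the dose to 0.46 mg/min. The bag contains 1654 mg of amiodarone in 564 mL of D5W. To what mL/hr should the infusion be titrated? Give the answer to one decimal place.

0.46 mg/min × 60 min/hr = 27.6 mg/hr
Concentration = 1654 mg ÷ 564 mL = 2.932624 mg/mL
Rate = 27.6 mg/hr ÷ 2.932624 mg/mL = 9.411366 mL/hr

9.4 mL/hr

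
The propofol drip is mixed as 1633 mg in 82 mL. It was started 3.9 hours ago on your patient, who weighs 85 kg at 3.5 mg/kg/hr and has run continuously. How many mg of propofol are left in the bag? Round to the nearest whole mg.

473 mg

Dose = 3.5 mg/kg/hr × 85 kg = 297.5 mg/hr
Concentration = 1633 mg ÷ 82 mL = 19.91463 mg/mL
Rate = 297.5 mg/hr ÷ 19.91463 mg/mL = 14.93876 mL/hr
Volume infused = 14.93876 mL/hr × 3.9 hr = 58.26118 mL
Volume remaining = 82 − 58.26118 = 23.73882 mL
Drug remaining = 23.73882 mL × 19.91463 mg/mL = 472.75 mg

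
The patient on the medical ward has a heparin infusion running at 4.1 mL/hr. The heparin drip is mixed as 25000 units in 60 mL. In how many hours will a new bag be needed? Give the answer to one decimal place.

Duration = 60 mL ÷ 4.1 mL/hr = 14.63415 hr

14.6 hours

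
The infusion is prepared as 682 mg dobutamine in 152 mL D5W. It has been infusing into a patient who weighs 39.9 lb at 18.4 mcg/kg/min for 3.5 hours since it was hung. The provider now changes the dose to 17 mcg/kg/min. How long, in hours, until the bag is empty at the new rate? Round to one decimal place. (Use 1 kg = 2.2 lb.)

Initial rate:
Weight = 39.9 lb ÷ 2.2 lb/kg = 18.13636 kg
Dose = 18.4 mcg/kg/min × 18.13636 kg = 333.7091 mcg/min
333.7091 mcg/min × 60 min/hr = 20022.55 mcg/hr
Concentration = 682 mg ÷ 152 mL = 4.486842 mg/mL = 4486.842 mcg/mL
Rate = 20022.55 mcg/hr ÷ 4486.842 mcg/mL = 4.462503 mL/hr
Volume infused so far = 4.462503 mL/hr × 3.5 hr = 15.61876 mL
Volume remaining = 152 − 15.61876 = 136.3812 mL
New rate:
Dose = 17 mcg/kg/min × 18.13636 kg = 308.3182 mcg/min
308.3182 mcg/min × 60 min/hr = 18499.09 mcg/hr
Rate = 18499.09 mcg/hr ÷ 4486.842 mcg/mL = 4.122965 mL/hr
Time remaining = 136.3812 mL ÷ 4.122965 mL/hr = 33.07844 hr

33.1 hours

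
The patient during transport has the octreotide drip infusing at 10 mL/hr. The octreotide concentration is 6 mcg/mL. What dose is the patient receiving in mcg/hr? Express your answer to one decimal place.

60.0 mcg/hr

Drug rate = 10 mL/hr × 6 mcg/mL = 60 mcg/hr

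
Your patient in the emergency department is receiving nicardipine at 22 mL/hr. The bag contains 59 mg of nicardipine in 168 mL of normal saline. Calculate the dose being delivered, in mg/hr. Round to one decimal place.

7.7 mg/hr

Concentration = 59 mg ÷ 168 mL = 0.3511905 mg/mL
Drug rate = 22 mL/hr × 0.3511905 mg/mL = 7.72619 mg/hr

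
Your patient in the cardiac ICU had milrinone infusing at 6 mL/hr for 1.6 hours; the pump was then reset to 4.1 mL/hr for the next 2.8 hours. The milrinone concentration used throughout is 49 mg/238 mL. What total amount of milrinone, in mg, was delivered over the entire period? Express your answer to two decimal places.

Concentration = 49 mg ÷ 238 mL = 0.2058824 mg/mL
Stage 1: 6 mL/hr × 1.6 hr = 9.6 mL → 9.6 mL × 0.2058824 mg/mL = 1.976471 mg
Stage 2: 4.1 mL/hr × 2.8 hr = 11.48 mL → 11.48 mL × 0.2058824 mg/mL = 2.363529 mg
Total = 1.976471 + 2.363529 = 4.34 mg

4.34 mg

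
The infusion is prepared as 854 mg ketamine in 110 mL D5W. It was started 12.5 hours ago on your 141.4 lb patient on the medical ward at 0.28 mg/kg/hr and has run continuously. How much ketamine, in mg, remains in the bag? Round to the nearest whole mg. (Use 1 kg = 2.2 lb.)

629 mg

Weight = 141.4 lb ÷ 2.2 lb/kg = 64.27273 kg
Dose = 0.28 mg/kg/hr × 64.27273 kg = 17.99636 mg/hr
Concentration = 854 mg ÷ 110 mL = 7.763636 mg/mL
Rate = 17.99636 mg/hr ÷ 7.763636 mg/mL = 2.318033 mL/hr
Volume infused = 2.318033 mL/hr × 12.5 hr = 28.97541 mL
Volume remaining = 110 − 28.97541 = 81.02459 mL
Drug remaining = 81.02459 mL × 7.763636 mg/mL = 629.0455 mg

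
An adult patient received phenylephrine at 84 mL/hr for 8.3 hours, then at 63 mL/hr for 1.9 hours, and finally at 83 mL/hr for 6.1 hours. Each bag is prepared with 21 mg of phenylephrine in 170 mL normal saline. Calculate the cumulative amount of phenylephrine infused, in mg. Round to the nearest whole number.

163 mg

Concentration = 21 mg ÷ 170 mL = 0.1235294 mg/mL
Stage 1: 84 mL/hr × 8.3 hr = 697.2 mL → 697.2 mL × 0.1235294 mg/mL = 86.12471 mg
Stage 2: 63 mL/hr × 1.9 hr = 119.7 mL → 119.7 mL × 0.1235294 mg/mL = 14.78647 mg
Stage 3: 83 mL/hr × 6.1 hr = 506.3 mL → 506.3 mL × 0.1235294 mg/mL = 62.54294 mg
Total = 86.12471 + 14.78647 + 62.54294 = 163.4541 mg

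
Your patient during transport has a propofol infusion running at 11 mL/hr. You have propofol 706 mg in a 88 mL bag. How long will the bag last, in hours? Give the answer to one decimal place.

Duration = 88 mL ÷ 11 mL/hr = 8 hr

8.0 hours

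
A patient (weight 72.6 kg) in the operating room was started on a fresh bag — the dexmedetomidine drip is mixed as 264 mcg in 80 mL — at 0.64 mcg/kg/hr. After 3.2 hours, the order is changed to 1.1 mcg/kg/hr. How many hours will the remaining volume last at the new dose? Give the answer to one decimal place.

1.4 hours

Initial rate:
Dose = 0.64 mcg/kg/hr × 72.6 kg = 46.464 mcg/hr
Concentration = 264 mcg ÷ 80 mL = 3.3 mcg/mL
Rate = 46.464 mcg/hr ÷ 3.3 mcg/mL = 14.08 mL/hr
Volume infused so far = 14.08 mL/hr × 3.2 hr = 45.056 mL
Volume remaining = 80 − 45.056 = 34.944 mL
New rate:
Dose = 1.1 mcg/kg/hr × 72.6 kg = 79.86 mcg/hr
Rate = 79.86 mcg/hr ÷ 3.3 mcg/mL = 24.2 mL/hr
Time remaining = 34.944 mL ÷ 24.2 mL/hr = 1.443967 hr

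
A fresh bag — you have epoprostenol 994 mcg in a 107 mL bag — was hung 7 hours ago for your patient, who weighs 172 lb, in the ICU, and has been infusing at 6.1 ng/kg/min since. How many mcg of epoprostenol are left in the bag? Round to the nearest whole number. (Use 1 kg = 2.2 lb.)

794 mcg

Weight = 172 lb ÷ 2.2 lb/kg = 78.18182 kg
Dose = 6.1 ng/kg/min × 78.18182 kg = 476.9091 ng/min
476.9091 ng/min × 60 min/hr = 28614.55 ng/hr
Concentration = 994 mcg ÷ 107 mL = 9.28972 mcg/mL = 9289.72 ng/mL
Rate = 28614.55 ng/hr ÷ 9289.72 ng/mL = 3.080238 mL/hr
Volume infused = 3.080238 mL/hr × 7 hr = 21.56166 mL
Volume remaining = 107 − 21.56166 = 85.43834 mL
Drug remaining = 85.43834 mL × 9289.72 ng/mL = 793698.2 ng = 793.6982 mcg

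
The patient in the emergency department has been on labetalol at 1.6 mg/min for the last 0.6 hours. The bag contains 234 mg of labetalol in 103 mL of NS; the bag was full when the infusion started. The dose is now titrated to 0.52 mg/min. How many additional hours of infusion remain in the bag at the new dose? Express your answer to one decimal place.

Initial rate:
1.6 mg/min × 60 min/hr = 96 mg/hr
Concentration = 234 mg ÷ 103 mL = 2.271845 mg/mL
Rate = 96 mg/hr ÷ 2.271845 mg/mL = 42.25641 mL/hr
Volume infused so far = 42.25641 mL/hr × 0.6 hr = 25.35385 mL
Volume remaining = 103 − 25.35385 = 77.64615 mL
New rate:
0.52 mg/min × 60 min/hr = 31.2 mg/hr
Rate = 31.2 mg/hr ÷ 2.271845 mg/mL = 13.73333 mL/hr
Time remaining = 77.64615 mL ÷ 13.73333 mL/hr = 5.653846 hr

5.7 hours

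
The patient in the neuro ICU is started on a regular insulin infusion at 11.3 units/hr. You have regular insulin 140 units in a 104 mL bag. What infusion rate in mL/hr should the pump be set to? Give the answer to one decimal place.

Concentration = 140 units ÷ 104 mL = 1.346154 units/mL
Rate = 11.3 units/hr ÷ 1.346154 units/mL = 8.394286 mL/hr

8.4 mL/hr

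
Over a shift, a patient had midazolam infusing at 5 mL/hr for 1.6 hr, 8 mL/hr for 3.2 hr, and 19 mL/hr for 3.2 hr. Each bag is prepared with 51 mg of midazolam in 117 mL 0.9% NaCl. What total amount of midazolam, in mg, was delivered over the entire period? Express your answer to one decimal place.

41.1 mg

Concentration = 51 mg ÷ 117 mL = 0.4358974 mg/mL
Stage 1: 5 mL/hr × 1.6 hr = 8 mL → 8 mL × 0.4358974 mg/mL = 3.487179 mg
Stage 2: 8 mL/hr × 3.2 hr = 25.6 mL → 25.6 mL × 0.4358974 mg/mL = 11.15897 mg
Stage 3: 19 mL/hr × 3.2 hr = 60.8 mL → 60.8 mL × 0.4358974 mg/mL = 26.50256 mg
Total = 3.487179 + 11.15897 + 26.50256 = 41.14872 mg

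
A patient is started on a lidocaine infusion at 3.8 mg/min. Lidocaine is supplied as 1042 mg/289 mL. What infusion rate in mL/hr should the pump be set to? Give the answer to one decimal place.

3.8 mg/min × 60 min/hr = 228 mg/hr
Concentration = 1042 mg ÷ 289 mL = 3.605536 mg/mL
Rate = 228 mg/hr ÷ 3.605536 mg/mL = 63.23608 mL/hr

63.2 mL/hr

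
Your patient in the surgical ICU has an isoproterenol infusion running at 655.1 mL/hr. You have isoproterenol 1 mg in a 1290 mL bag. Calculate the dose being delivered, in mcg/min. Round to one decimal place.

8.5 mcg/min

Concentration = 1 mg ÷ 1290 mL = 0.0007751938 mg/mL = 0.7751938 mcg/mL
Drug rate = 655.1 mL/hr × 0.7751938 mcg/mL = 507.8295 mcg/hr
507.8295 mcg/hr ÷ 60 min/hr = 8.463824 mcg/min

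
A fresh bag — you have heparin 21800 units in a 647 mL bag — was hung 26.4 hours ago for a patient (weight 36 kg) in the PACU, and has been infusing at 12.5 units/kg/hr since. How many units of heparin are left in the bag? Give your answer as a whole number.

9920 units

Dose = 12.5 units/kg/hr × 36 kg = 450 units/hr
Concentration = 21800 units ÷ 647 mL = 33.69397 units/mL
Rate = 450 units/hr ÷ 33.69397 units/mL = 13.3555 mL/hr
Volume infused = 13.3555 mL/hr × 26.4 hr = 352.5853 mL
Volume remaining = 647 − 352.5853 = 294.4147 mL
Drug remaining = 294.4147 mL × 33.69397 units/mL = 9920 units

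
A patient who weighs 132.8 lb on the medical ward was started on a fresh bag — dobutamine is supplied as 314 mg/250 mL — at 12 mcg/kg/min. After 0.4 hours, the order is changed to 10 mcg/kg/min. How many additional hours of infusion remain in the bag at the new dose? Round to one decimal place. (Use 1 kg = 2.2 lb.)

8.2 hours

Initial rate:
Weight = 132.8 lb ÷ 2.2 lb/kg = 60.36364 kg
Dose = 12 mcg/kg/min × 60.36364 kg = 724.3636 mcg/min
724.3636 mcg/min × 60 min/hr = 43461.82 mcg/hr
Concentration = 314 mg ÷ 250 mL = 1.256 mg/mL = 1256 mcg/mL
Rate = 43461.82 mcg/hr ÷ 1256 mcg/mL = 34.60336 mL/hr
Volume infused so far = 34.60336 mL/hr × 0.4 hr = 13.84134 mL
Volume remaining = 250 − 13.84134 = 236.1587 mL
New rate:
Dose = 10 mcg/kg/min × 60.36364 kg = 603.6364 mcg/min
603.6364 mcg/min × 60 min/hr = 36218.18 mcg/hr
Rate = 36218.18 mcg/hr ÷ 1256 mcg/mL = 28.83613 mL/hr
Time remaining = 236.1587 mL ÷ 28.83613 mL/hr = 8.189679 hr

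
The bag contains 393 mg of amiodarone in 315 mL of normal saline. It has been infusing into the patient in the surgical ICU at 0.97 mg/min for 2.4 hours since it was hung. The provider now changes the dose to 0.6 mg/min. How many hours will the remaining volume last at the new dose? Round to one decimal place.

Initial rate:
0.97 mg/min × 60 min/hr = 58.2 mg/hr
Concentration = 393 mg ÷ 315 mL = 1.247619 mg/mL
Rate = 58.2 mg/hr ÷ 1.247619 mg/mL = 46.64885 mL/hr
Volume infused so far = 46.64885 mL/hr × 2.4 hr = 111.9573 mL
Volume remaining = 315 − 111.9573 = 203.0427 mL
New rate:
0.6 mg/min × 60 min/hr = 36 mg/hr
Rate = 36 mg/hr ÷ 1.247619 mg/mL = 28.85496 mL/hr
Time remaining = 203.0427 mL ÷ 28.85496 mL/hr = 7.036667 hr

7.0 hours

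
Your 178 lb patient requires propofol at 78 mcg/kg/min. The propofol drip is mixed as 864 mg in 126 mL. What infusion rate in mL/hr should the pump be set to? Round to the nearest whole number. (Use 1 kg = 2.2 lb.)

Weight = 178 lb ÷ 2.2 lb/kg = 80.90909 kg
Dose = 78 mcg/kg/min × 80.90909 kg = 6310.909 mcg/min
6310.909 mcg/min × 60 min/hr = 378654.5 mcg/hr
Concentration = 864 mg ÷ 126 mL = 6.857143 mg/mL = 6857.143 mcg/mL
Rate = 378654.5 mcg/hr ÷ 6857.143 mcg/mL = 55.22045 mL/hr

55 mL/hr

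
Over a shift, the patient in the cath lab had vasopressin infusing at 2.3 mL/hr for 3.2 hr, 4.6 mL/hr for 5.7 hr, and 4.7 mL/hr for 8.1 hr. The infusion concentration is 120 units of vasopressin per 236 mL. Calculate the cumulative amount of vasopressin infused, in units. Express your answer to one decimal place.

Concentration = 120 units ÷ 236 mL = 0.5084746 units/mL
Stage 1: 2.3 mL/hr × 3.2 hr = 7.36 mL → 7.36 mL × 0.5084746 units/mL = 3.742373 units
Stage 2: 4.6 mL/hr × 5.7 hr = 26.22 mL → 26.22 mL × 0.5084746 units/mL = 13.3322 units
Stage 3: 4.7 mL/hr × 8.1 hr = 38.07 mL → 38.07 mL × 0.5084746 units/mL = 19.35763 units
Total = 3.742373 + 13.3322 + 19.35763 = 36.4322 units

36.4 units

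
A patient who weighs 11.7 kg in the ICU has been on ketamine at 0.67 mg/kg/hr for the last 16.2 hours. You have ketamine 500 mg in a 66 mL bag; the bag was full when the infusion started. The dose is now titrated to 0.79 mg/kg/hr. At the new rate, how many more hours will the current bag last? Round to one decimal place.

40.4 hours

Initial rate:
Dose = 0.67 mg/kg/hr × 11.7 kg = 7.839 mg/hr
Concentration = 500 mg ÷ 66 mL = 7.575758 mg/mL
Rate = 7.839 mg/hr ÷ 7.575758 mg/mL = 1.034748 mL/hr
Volume infused so far = 1.034748 mL/hr × 16.2 hr = 16.76292 mL
Volume remaining = 66 − 16.76292 = 49.23708 mL
New rate:
Dose = 0.79 mg/kg/hr × 11.7 kg = 9.243 mg/hr
Rate = 9.243 mg/hr ÷ 7.575758 mg/mL = 1.220076 mL/hr
Time remaining = 49.23708 mL ÷ 1.220076 mL/hr = 40.35575 hr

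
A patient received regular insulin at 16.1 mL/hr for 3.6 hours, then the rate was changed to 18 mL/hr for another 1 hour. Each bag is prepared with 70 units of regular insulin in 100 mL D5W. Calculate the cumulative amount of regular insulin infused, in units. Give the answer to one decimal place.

53.2 units

Concentration = 70 units ÷ 100 mL = 0.7 units/mL
Stage 1: 16.1 mL/hr × 3.6 hr = 57.96 mL → 57.96 mL × 0.7 units/mL = 40.572 units
Stage 2: 18 mL/hr × 1 hr = 18 mL → 18 mL × 0.7 units/mL = 12.6 units
Total = 40.572 + 12.6 = 53.172 units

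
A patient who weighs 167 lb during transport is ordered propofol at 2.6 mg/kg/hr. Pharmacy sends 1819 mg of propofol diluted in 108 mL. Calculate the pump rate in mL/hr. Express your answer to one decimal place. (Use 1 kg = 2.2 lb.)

Weight = 167 lb ÷ 2.2 lb/kg = 75.90909 kg
Dose = 2.6 mg/kg/hr × 75.90909 kg = 197.3636 mg/hr
Concentration = 1819 mg ÷ 108 mL = 16.84259 mg/mL
Rate = 197.3636 mg/hr ÷ 16.84259 mg/mL = 11.71813 mL/hr

11.7 mL/hr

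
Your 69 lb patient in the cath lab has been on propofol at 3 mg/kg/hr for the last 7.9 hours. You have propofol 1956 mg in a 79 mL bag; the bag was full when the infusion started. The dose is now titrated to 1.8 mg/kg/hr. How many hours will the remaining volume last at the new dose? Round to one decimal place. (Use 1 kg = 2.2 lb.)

Initial rate:
Weight = 69 lb ÷ 2.2 lb/kg = 31.36364 kg
Dose = 3 mg/kg/hr × 31.36364 kg = 94.09091 mg/hr
Concentration = 1956 mg ÷ 79 mL = 24.75949 mg/mL
Rate = 94.09091 mg/hr ÷ 24.75949 mg/mL = 3.800195 mL/hr
Volume infused so far = 3.800195 mL/hr × 7.9 hr = 30.02154 mL
Volume remaining = 79 − 30.02154 = 48.97846 mL
New rate:
Dose = 1.8 mg/kg/hr × 31.36364 kg = 56.45455 mg/hr
Rate = 56.45455 mg/hr ÷ 24.75949 mg/mL = 2.280117 mL/hr
Time remaining = 48.97846 mL ÷ 2.280117 mL/hr = 21.48068 hr

21.5 hours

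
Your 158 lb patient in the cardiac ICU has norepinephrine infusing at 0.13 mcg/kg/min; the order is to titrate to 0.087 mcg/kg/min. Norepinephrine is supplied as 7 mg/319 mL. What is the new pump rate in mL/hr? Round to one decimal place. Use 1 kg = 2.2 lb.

17.1 mL/hr

Weight = 158 lb ÷ 2.2 lb/kg = 71.81818 kg
Dose = 0.087 mcg/kg/min × 71.81818 kg = 6.248182 mcg/min
6.248182 mcg/min × 60 min/hr = 374.8909 mcg/hr
Concentration = 7 mg ÷ 319 mL = 0.02194357 mg/mL = 21.94357 mcg/mL
Rate = 374.8909 mcg/hr ÷ 21.94357 mcg/mL = 17.08431 mL/hr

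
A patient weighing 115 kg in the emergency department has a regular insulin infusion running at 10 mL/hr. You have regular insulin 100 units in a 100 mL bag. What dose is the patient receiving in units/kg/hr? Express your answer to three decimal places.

Concentration = 100 units ÷ 100 mL = 1 units/mL
Drug rate = 10 mL/hr × 1 units/mL = 10 units/hr
10 units/hr ÷ 115 kg = 0.08695652 units/kg/hr

0.087 units/kg/hr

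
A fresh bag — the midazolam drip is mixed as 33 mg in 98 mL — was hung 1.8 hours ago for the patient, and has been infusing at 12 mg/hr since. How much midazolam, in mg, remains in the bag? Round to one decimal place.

11.4 mg

Concentration = 33 mg ÷ 98 mL = 0.3367347 mg/mL
Rate = 12 mg/hr ÷ 0.3367347 mg/mL = 35.63636 mL/hr
Volume infused = 35.63636 mL/hr × 1.8 hr = 64.14545 mL
Volume remaining = 98 − 64.14545 = 33.85455 mL
Drug remaining = 33.85455 mL × 0.3367347 mg/mL = 11.4 mg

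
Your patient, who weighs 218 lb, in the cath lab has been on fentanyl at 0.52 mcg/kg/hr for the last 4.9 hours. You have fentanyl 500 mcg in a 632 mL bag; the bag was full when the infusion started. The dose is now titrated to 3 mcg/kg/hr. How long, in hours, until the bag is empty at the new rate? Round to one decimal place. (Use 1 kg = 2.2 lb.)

0.8 hours

Initial rate:
Weight = 218 lb ÷ 2.2 lb/kg = 99.09091 kg
Dose = 0.52 mcg/kg/hr × 99.09091 kg = 51.52727 mcg/hr
Concentration = 500 mcg ÷ 632 mL = 0.7911392 mcg/mL
Rate = 51.52727 mcg/hr ÷ 0.7911392 mcg/mL = 65.13047 mL/hr
Volume infused so far = 65.13047 mL/hr × 4.9 hr = 319.1393 mL
Volume remaining = 632 − 319.1393 = 312.8607 mL
New rate:
Dose = 3 mcg/kg/hr × 99.09091 kg = 297.2727 mcg/hr
Rate = 297.2727 mcg/hr ÷ 0.7911392 mcg/mL = 375.7527 mL/hr
Time remaining = 312.8607 mL ÷ 375.7527 mL/hr = 0.8326239 hr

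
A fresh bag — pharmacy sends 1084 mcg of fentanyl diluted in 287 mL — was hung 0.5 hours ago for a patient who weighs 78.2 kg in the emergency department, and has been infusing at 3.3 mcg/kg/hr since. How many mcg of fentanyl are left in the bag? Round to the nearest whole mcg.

Dose = 3.3 mcg/kg/hr × 78.2 kg = 258.06 mcg/hr
Concentration = 1084 mcg ÷ 287 mL = 3.777003 mcg/mL
Rate = 258.06 mcg/hr ÷ 3.777003 mcg/mL = 68.324 mL/hr
Volume infused = 68.324 mL/hr × 0.5 hr = 34.162 mL
Volume remaining = 287 − 34.162 = 252.838 mL
Drug remaining = 252.838 mL × 3.777003 mcg/mL = 954.97 mcg

955 mcg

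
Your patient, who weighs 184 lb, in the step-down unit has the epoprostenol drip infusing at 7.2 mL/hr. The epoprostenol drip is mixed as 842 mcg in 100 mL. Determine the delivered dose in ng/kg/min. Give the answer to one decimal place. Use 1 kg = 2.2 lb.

Weight = 184 lb ÷ 2.2 lb/kg = 83.63636 kg
Concentration = 842 mcg ÷ 100 mL = 8.42 mcg/mL = 8420 ng/mL
Drug rate = 7.2 mL/hr × 8420 ng/mL = 60624 ng/hr
60624 ng/hr ÷ 60 min/hr = 1010.4 ng/min
1010.4 ng/min ÷ 83.63636 kg = 12.08087 ng/kg/min

12.1 ng/kg/min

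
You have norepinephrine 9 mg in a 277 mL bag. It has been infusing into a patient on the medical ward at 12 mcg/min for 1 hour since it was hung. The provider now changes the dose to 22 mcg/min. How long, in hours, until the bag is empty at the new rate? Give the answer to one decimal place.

6.3 hours

Initial rate:
12 mcg/min × 60 min/hr = 720 mcg/hr
Concentration = 9 mg ÷ 277 mL = 0.03249097 mg/mL = 32.49097 mcg/mL
Rate = 720 mcg/hr ÷ 32.49097 mcg/mL = 22.16 mL/hr
Volume infused so far = 22.16 mL/hr × 1 hr = 22.16 mL
Volume remaining = 277 − 22.16 = 254.84 mL
New rate:
22 mcg/min × 60 min/hr = 1320 mcg/hr
Rate = 1320 mcg/hr ÷ 32.49097 mcg/mL = 40.62667 mL/hr
Time remaining = 254.84 mL ÷ 40.62667 mL/hr = 6.272727 hr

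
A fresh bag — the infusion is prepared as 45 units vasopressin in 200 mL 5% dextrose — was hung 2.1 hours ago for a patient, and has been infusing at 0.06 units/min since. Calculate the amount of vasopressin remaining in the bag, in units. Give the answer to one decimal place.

0.06 units/min × 60 min/hr = 3.6 units/hr
Concentration = 45 units ÷ 200 mL = 0.225 units/mL
Rate = 3.6 units/hr ÷ 0.225 units/mL = 16 mL/hr
Volume infused = 16 mL/hr × 2.1 hr = 33.6 mL
Volume remaining = 200 − 33.6 = 166.4 mL
Drug remaining = 166.4 mL × 0.225 units/mL = 37.44 units

37.4 units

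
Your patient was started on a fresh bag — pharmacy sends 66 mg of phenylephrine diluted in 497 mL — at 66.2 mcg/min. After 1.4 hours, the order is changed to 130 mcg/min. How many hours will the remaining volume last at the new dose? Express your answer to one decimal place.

7.7 hours

Initial rate:
66.2 mcg/min × 60 min/hr = 3972 mcg/hr
Concentration = 66 mg ÷ 497 mL = 0.1327968 mg/mL = 132.7968 mcg/mL
Rate = 3972 mcg/hr ÷ 132.7968 mcg/mL = 29.91036 mL/hr
Volume infused so far = 29.91036 mL/hr × 1.4 hr = 41.87451 mL
Volume remaining = 497 − 41.87451 = 455.1255 mL
New rate:
130 mcg/min × 60 min/hr = 7800 mcg/hr
Rate = 7800 mcg/hr ÷ 132.7968 mcg/mL = 58.73636 mL/hr
Time remaining = 455.1255 mL ÷ 58.73636 mL/hr = 7.748615 hr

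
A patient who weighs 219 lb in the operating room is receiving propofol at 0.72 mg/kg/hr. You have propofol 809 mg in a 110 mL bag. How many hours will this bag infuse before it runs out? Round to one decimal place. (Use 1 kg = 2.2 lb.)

11.3 hours

Weight = 219 lb ÷ 2.2 lb/kg = 99.54545 kg
Dose = 0.72 mg/kg/hr × 99.54545 kg = 71.67273 mg/hr
Concentration = 809 mg ÷ 110 mL = 7.354545 mg/mL
Rate = 71.67273 mg/hr ÷ 7.354545 mg/mL = 9.745365 mL/hr
Duration = 110 mL ÷ 9.745365 mL/hr = 11.28742 hr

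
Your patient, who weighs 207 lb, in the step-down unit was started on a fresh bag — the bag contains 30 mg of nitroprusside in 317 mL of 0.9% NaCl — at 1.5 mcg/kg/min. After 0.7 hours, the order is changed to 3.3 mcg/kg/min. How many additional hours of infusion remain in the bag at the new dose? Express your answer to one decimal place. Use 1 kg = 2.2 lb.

1.3 hours

Initial rate:
Weight = 207 lb ÷ 2.2 lb/kg = 94.09091 kg
Dose = 1.5 mcg/kg/min × 94.09091 kg = 141.1364 mcg/min
141.1364 mcg/min × 60 min/hr = 8468.182 mcg/hr
Concentration = 30 mg ÷ 317 mL = 0.09463722 mg/mL = 94.63722 mcg/mL
Rate = 8468.182 mcg/hr ÷ 94.63722 mcg/mL = 89.48045 mL/hr
Volume infused so far = 89.48045 mL/hr × 0.7 hr = 62.63632 mL
Volume remaining = 317 − 62.63632 = 254.3637 mL
New rate:
Dose = 3.3 mcg/kg/min × 94.09091 kg = 310.5 mcg/min
310.5 mcg/min × 60 min/hr = 18630 mcg/hr
Rate = 18630 mcg/hr ÷ 94.63722 mcg/mL = 196.857 mL/hr
Time remaining = 254.3637 mL ÷ 196.857 mL/hr = 1.292124 hr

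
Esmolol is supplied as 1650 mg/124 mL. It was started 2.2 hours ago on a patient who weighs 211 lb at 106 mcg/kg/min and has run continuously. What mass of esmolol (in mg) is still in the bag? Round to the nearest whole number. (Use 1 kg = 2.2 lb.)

Weight = 211 lb ÷ 2.2 lb/kg = 95.90909 kg
Dose = 106 mcg/kg/min × 95.90909 kg = 10166.36 mcg/min
10166.36 mcg/min × 60 min/hr = 609981.8 mcg/hr
Concentration = 1650 mg ÷ 124 mL = 13.30645 mg/mL = 13306.45 mcg/mL
Rate = 609981.8 mcg/hr ÷ 13306.45 mcg/mL = 45.84106 mL/hr
Volume infused = 45.84106 mL/hr × 2.2 hr = 100.8503 mL
Volume remaining = 124 − 100.8503 = 23.14967 mL
Drug remaining = 23.14967 mL × 13306.45 mcg/mL = 308040 mcg = 308.04 mg

308 mg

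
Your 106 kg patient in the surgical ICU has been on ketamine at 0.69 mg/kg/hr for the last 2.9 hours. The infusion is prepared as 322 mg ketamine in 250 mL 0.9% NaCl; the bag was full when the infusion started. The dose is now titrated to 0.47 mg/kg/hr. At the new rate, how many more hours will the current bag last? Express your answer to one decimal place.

2.2 hours

Initial rate:
Dose = 0.69 mg/kg/hr × 106 kg = 73.14 mg/hr
Concentration = 322 mg ÷ 250 mL = 1.288 mg/mL
Rate = 73.14 mg/hr ÷ 1.288 mg/mL = 56.78571 mL/hr
Volume infused so far = 56.78571 mL/hr × 2.9 hr = 164.6786 mL
Volume remaining = 250 − 164.6786 = 85.32143 mL
New rate:
Dose = 0.47 mg/kg/hr × 106 kg = 49.82 mg/hr
Rate = 49.82 mg/hr ÷ 1.288 mg/mL = 38.68012 mL/hr
Time remaining = 85.32143 mL ÷ 38.68012 mL/hr = 2.205821 hr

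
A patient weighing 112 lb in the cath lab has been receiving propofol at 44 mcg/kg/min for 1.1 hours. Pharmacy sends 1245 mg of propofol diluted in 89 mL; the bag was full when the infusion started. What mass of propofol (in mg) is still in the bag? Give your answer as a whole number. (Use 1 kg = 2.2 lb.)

1097 mg

Weight = 112 lb ÷ 2.2 lb/kg = 50.90909 kg
Dose = 44 mcg/kg/min × 50.90909 kg = 2240 mcg/min
2240 mcg/min × 60 min/hr = 134400 mcg/hr
Concentration = 1245 mg ÷ 89 mL = 13.98876 mg/mL = 13988.76 mcg/mL
Rate = 134400 mcg/hr ÷ 13988.76 mcg/mL = 9.607711 mL/hr
Volume infused = 9.607711 mL/hr × 1.1 hr = 10.56848 mL
Volume remaining = 89 − 10.56848 = 78.43152 mL
Drug remaining = 78.43152 mL × 13988.76 mcg/mL = 1097160 mcg = 1097.16 mg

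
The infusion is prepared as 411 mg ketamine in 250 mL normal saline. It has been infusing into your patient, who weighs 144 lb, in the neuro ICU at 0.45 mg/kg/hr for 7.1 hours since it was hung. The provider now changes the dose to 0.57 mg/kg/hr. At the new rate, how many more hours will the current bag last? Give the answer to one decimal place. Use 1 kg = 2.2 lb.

Initial rate:
Weight = 144 lb ÷ 2.2 lb/kg = 65.45455 kg
Dose = 0.45 mg/kg/hr × 65.45455 kg = 29.45455 mg/hr
Concentration = 411 mg ÷ 250 mL = 1.644 mg/mL
Rate = 29.45455 mg/hr ÷ 1.644 mg/mL = 17.91639 mL/hr
Volume infused so far = 17.91639 mL/hr × 7.1 hr = 127.2064 mL
Volume remaining = 250 − 127.2064 = 122.7936 mL
New rate:
Dose = 0.57 mg/kg/hr × 65.45455 kg = 37.30909 mg/hr
Rate = 37.30909 mg/hr ÷ 1.644 mg/mL = 22.69409 mL/hr
Time remaining = 122.7936 mL ÷ 22.69409 mL/hr = 5.410819 hr

5.4 hours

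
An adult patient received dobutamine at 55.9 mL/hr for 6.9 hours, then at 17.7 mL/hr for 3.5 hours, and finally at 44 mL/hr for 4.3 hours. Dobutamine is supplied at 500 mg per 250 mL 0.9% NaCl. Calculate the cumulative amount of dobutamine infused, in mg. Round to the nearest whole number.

Concentration = 500 mg ÷ 250 mL = 2 mg/mL
Stage 1: 55.9 mL/hr × 6.9 hr = 385.71 mL → 385.71 mL × 2 mg/mL = 771.42 mg
Stage 2: 17.7 mL/hr × 3.5 hr = 61.95 mL → 61.95 mL × 2 mg/mL = 123.9 mg
Stage 3: 44 mL/hr × 4.3 hr = 189.2 mL → 189.2 mL × 2 mg/mL = 378.4 mg
Total = 771.42 + 123.9 + 378.4 = 1273.72 mg

1274 mg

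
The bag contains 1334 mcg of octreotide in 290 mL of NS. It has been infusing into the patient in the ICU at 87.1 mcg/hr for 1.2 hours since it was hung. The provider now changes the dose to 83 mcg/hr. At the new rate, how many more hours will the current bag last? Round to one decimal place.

14.8 hours

Initial rate:
Concentration = 1334 mcg ÷ 290 mL = 4.6 mcg/mL
Rate = 87.1 mcg/hr ÷ 4.6 mcg/mL = 18.93478 mL/hr
Volume infused so far = 18.93478 mL/hr × 1.2 hr = 22.72174 mL
Volume remaining = 290 − 22.72174 = 267.2783 mL
New rate:
Rate = 83 mcg/hr ÷ 4.6 mcg/mL = 18.04348 mL/hr
Time remaining = 267.2783 mL ÷ 18.04348 mL/hr = 14.81301 hr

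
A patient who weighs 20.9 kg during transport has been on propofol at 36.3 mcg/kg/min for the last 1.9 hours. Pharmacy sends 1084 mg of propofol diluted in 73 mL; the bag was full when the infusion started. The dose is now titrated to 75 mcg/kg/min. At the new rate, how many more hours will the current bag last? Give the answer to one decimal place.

Initial rate:
Dose = 36.3 mcg/kg/min × 20.9 kg = 758.67 mcg/min
758.67 mcg/min × 60 min/hr = 45520.2 mcg/hr
Concentration = 1084 mg ÷ 73 mL = 14.84932 mg/mL = 14849.32 mcg/mL
Rate = 45520.2 mcg/hr ÷ 14849.32 mcg/mL = 3.065475 mL/hr
Volume infused so far = 3.065475 mL/hr × 1.9 hr = 5.824402 mL
Volume remaining = 73 − 5.824402 = 67.1756 mL
New rate:
Dose = 75 mcg/kg/min × 20.9 kg = 1567.5 mcg/min
1567.5 mcg/min × 60 min/hr = 94050 mcg/hr
Rate = 94050 mcg/hr ÷ 14849.32 mcg/mL = 6.333625 mL/hr
Time remaining = 67.1756 mL ÷ 6.333625 mL/hr = 10.60618 hr

10.6 hours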